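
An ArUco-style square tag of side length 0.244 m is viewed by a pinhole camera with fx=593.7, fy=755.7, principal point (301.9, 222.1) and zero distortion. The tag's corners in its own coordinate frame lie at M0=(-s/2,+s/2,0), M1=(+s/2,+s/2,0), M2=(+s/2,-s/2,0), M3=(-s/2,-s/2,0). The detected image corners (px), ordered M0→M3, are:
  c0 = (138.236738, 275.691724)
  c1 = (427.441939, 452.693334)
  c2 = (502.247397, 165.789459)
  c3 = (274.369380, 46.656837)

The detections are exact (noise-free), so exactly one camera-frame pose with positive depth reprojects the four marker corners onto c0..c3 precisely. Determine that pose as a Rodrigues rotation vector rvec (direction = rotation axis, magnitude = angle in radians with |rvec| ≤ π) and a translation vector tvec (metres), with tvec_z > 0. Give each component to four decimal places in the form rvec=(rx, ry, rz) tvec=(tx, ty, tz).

rvec=(-0.6317, 0.0177, 0.4526) tvec=(0.0315, -0.0046, 0.5187)

Intrinsics K: fx=593.7, fy=755.7, cx=301.9, cy=222.1
Marker side s = 0.244 m; corners in marker frame (Z=0):
  M0 = (-0.1220, +0.1220, 0)
  M1 = (+0.1220, +0.1220, 0)
  M2 = (+0.1220, -0.1220, 0)
  M3 = (-0.1220, -0.1220, 0)
Detected image corners:
  c0 = (138.236738, 275.691724) px
  c1 = (427.441939, 452.693334) px
  c2 = (502.247397, 165.789459) px
  c3 = (274.369380, 46.656837) px
Planar DLT: solve 8×8 A·h = b for H (H[2,2]=1):
  H  [+944.59875 -803.05212 +337.97876]
  H  [+522.16708 +796.26237 +215.38552]
  H  [-0.29282 -1.09160 +1.00000]
B = K⁻¹H; ‖b₁‖=1.927926, ‖b₂‖=1.927926; λ = 2/(‖b₁‖+‖b₂‖) = 0.518692, sign → tz>0 ⇒ λ=+0.518692
r₁ = λ·B[:,0] = (+0.90249,+0.40304,-0.15188); r₂ = λ·B[:,1] = (-0.41368,+0.71294,-0.56620)
r₃ = r₁×r₂ = (-0.11992,+0.57382,+0.81015); SVD([r₁ r₂ r₃]) → R = UVᵀ:
  R  [+0.90249 -0.41368 -0.11992]
  R  [+0.40304 +0.71294 +0.57382]
  R  [-0.15188 -0.56620 +0.81015]
t = (+0.03152, -0.00461, +0.51869) m
tr R = 2.425583; θ = arccos((tr R − 1)/2) = 0.777326 rad = 44.538°
axis k = ((R−Rᵀ)₃₂, (R−Rᵀ)₁₃, (R−Rᵀ)₂₁) / (2 sinθ) = (-0.812709, +0.022785, +0.582224)
rvec = θ·k = (-0.631740, +0.017712, +0.452578)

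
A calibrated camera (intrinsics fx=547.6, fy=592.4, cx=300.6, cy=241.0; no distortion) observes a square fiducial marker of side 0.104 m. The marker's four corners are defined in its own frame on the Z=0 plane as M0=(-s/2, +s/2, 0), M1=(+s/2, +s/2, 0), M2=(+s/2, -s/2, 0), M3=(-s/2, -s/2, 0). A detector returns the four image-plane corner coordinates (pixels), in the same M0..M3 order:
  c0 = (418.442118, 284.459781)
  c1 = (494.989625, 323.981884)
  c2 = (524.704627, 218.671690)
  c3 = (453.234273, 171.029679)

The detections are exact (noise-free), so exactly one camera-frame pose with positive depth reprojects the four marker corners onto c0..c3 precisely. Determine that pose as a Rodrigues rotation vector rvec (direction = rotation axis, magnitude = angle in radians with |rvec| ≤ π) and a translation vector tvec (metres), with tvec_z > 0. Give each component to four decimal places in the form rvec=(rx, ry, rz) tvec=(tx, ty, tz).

Intrinsics K: fx=547.6, fy=592.4, cx=300.6, cy=241.0
Marker side s = 0.104 m; corners in marker frame (Z=0):
  M0 = (-0.0520, +0.0520, 0)
  M1 = (+0.0520, +0.0520, 0)
  M2 = (+0.0520, -0.0520, 0)
  M3 = (-0.0520, -0.0520, 0)
Detected image corners:
  c0 = (418.442118, 284.459781) px
  c1 = (494.989625, 323.981884) px
  c2 = (524.704627, 218.671690) px
  c3 = (453.234273, 171.029679) px
Planar DLT: solve 8×8 A·h = b for H (H[2,2]=1):
  H  [+1104.74754 -449.48723 +474.69303]
  H  [+627.32496 +975.84581 +249.63433]
  H  [+0.83220 -0.29695 +1.00000]
B = K⁻¹H; ‖b₁‖=1.909719, ‖b₂‖=1.909719; λ = 2/(‖b₁‖+‖b₂‖) = 0.523637, sign → tz>0 ⇒ λ=+0.523637
r₁ = λ·B[:,0] = (+0.81719,+0.37723,+0.43577); r₂ = λ·B[:,1] = (-0.34446,+0.92583,-0.15550)
r₃ = r₁×r₂ = (-0.46211,-0.02304,+0.88652); SVD([r₁ r₂ r₃]) → R = UVᵀ:
  R  [+0.81719 -0.34446 -0.46211]
  R  [+0.37723 +0.92583 -0.02304]
  R  [+0.43577 -0.15550 +0.88652]
t = (+0.16647, +0.00763, +0.52364) m
tr R = 2.629549; θ = arccos((tr R − 1)/2) = 0.618456 rad = 35.435°
axis k = ((R−Rᵀ)₃₂, (R−Rᵀ)₁₃, (R−Rᵀ)₂₁) / (2 sinθ) = (-0.114235, -0.774332, +0.622383)
rvec = θ·k = (-0.070649, -0.478890, +0.384916)

rvec=(-0.0706, -0.4789, 0.3849) tvec=(0.1665, 0.0076, 0.5236)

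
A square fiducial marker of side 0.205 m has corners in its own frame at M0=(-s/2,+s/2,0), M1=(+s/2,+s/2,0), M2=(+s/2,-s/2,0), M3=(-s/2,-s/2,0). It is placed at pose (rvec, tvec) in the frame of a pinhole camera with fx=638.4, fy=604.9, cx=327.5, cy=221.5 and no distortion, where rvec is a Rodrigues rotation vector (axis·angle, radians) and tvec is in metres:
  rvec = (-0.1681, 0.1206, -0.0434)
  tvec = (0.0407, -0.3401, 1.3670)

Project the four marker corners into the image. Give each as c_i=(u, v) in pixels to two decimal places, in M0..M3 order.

Intrinsics K: fx=638.4, fy=604.9, cx=327.5, cy=221.5
Marker side s = 0.205 m; corners in marker frame (Z=0):
  M0 = (-0.1025, +0.1025, 0)
  M1 = (+0.1025, +0.1025, 0)
  M2 = (+0.1025, -0.1025, 0)
  M3 = (-0.1025, -0.1025, 0)
rvec = (-0.1681, 0.1206, -0.0434), |rvec| = θ = 0.21139 rad = 12.112°
Rodrigues: sinθ=0.20982, 1−cosθ=0.02226; R = I + sinθ·[k]× + (1−cosθ)·[k]×²:
    [+0.99182 +0.03298 +0.12334]
    [-0.05318 +0.98499 +0.16424]
    [-0.11607 -0.16946 +0.97868]
t = (0.0407, -0.3401, 1.3670) m
M0: Pc = R·M0+t = (-0.05758, -0.23369, +1.36153); u = 638.4·(-0.05758)/1.36153 + 327.5 = 300.5012, v = 604.9·(-0.23369)/1.36153 + 221.5 = 117.6768
M1: Pc = R·M1+t = (+0.14574, -0.24459, +1.33773); u = 638.4·(+0.14574)/1.33773 + 327.5 = 397.0515, v = 604.9·(-0.24459)/1.33773 + 221.5 = 110.9008
M2: Pc = R·M2+t = (+0.13898, -0.44651, +1.37247); u = 638.4·(+0.13898)/1.37247 + 327.5 = 392.1464, v = 604.9·(-0.44651)/1.37247 + 221.5 = 24.7056
M3: Pc = R·M3+t = (-0.06434, -0.43561, +1.39627); u = 638.4·(-0.06434)/1.39627 + 327.5 = 298.0818, v = 604.9·(-0.43561)/1.39627 + 221.5 = 32.7819

c0=(300.50, 117.68) c1=(397.05, 110.90) c2=(392.15, 24.71) c3=(298.08, 32.78)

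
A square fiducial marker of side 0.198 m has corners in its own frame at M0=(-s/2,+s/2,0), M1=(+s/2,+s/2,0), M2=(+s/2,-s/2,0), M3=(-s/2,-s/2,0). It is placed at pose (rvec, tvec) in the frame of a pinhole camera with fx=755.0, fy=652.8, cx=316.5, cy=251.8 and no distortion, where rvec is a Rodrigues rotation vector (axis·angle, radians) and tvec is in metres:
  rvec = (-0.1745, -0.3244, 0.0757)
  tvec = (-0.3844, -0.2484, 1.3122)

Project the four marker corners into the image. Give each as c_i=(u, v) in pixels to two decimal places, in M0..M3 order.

c0=(28.15, 168.48) c1=(148.17, 182.28) c2=(157.69, 90.86) c3=(41.46, 73.11)

Intrinsics K: fx=755.0, fy=652.8, cx=316.5, cy=251.8
Marker side s = 0.198 m; corners in marker frame (Z=0):
  M0 = (-0.0990, +0.0990, 0)
  M1 = (+0.0990, +0.0990, 0)
  M2 = (+0.0990, -0.0990, 0)
  M3 = (-0.0990, -0.0990, 0)
rvec = (-0.1745, -0.3244, 0.0757), |rvec| = θ = 0.37605 rad = 21.546°
Rodrigues: sinθ=0.36725, 1−cosθ=0.06988; R = I + sinθ·[k]× + (1−cosθ)·[k]×²:
    [+0.94517 -0.04596 -0.32334]
    [+0.10190 +0.98212 +0.15828]
    [+0.31028 -0.18255 +0.93295]
t = (-0.3844, -0.2484, 1.3122) m
M0: Pc = R·M0+t = (-0.48252, -0.16126, +1.26341); u = 755.0·(-0.48252)/1.26341 + 316.5 = 28.1505, v = 652.8·(-0.16126)/1.26341 + 251.8 = 168.4784
M1: Pc = R·M1+t = (-0.29538, -0.14108, +1.32485); u = 755.0·(-0.29538)/1.32485 + 316.5 = 148.1706, v = 652.8·(-0.14108)/1.32485 + 251.8 = 182.2838
M2: Pc = R·M2+t = (-0.28628, -0.33554, +1.36099); u = 755.0·(-0.28628)/1.36099 + 316.5 = 157.6889, v = 652.8·(-0.33554)/1.36099 + 251.8 = 90.8571
M3: Pc = R·M3+t = (-0.47342, -0.35572, +1.29955); u = 755.0·(-0.47342)/1.29955 + 316.5 = 41.4569, v = 652.8·(-0.35572)/1.29955 + 251.8 = 73.1135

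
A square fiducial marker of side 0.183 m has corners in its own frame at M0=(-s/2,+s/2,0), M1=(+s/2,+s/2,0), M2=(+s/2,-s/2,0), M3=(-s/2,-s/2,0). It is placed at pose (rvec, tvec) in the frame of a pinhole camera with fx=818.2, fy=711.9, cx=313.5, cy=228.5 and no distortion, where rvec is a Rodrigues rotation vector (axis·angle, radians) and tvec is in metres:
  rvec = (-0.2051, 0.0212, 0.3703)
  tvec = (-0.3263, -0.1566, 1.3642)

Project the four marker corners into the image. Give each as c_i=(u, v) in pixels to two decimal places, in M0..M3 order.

Intrinsics K: fx=818.2, fy=711.9, cx=313.5, cy=228.5
Marker side s = 0.183 m; corners in marker frame (Z=0):
  M0 = (-0.0915, +0.0915, 0)
  M1 = (+0.0915, +0.0915, 0)
  M2 = (+0.0915, -0.0915, 0)
  M3 = (-0.0915, -0.0915, 0)
rvec = (-0.2051, 0.0212, 0.3703), |rvec| = θ = 0.42384 rad = 24.284°
Rodrigues: sinθ=0.41126, 1−cosθ=0.08848; R = I + sinθ·[k]× + (1−cosθ)·[k]×²:
    [+0.93224 -0.36145 -0.01684]
    [+0.35717 +0.91174 +0.20288]
    [-0.05798 -0.19515 +0.97906]
t = (-0.3263, -0.1566, 1.3642) m
M0: Pc = R·M0+t = (-0.44467, -0.10586, +1.35165); u = 818.2·(-0.44467)/1.35165 + 313.5 = 44.3242, v = 711.9·(-0.10586)/1.35165 + 228.5 = 172.7462
M1: Pc = R·M1+t = (-0.27407, -0.04049, +1.34104); u = 818.2·(-0.27407)/1.34104 + 313.5 = 146.2813, v = 711.9·(-0.04049)/1.34104 + 228.5 = 207.0031
M2: Pc = R·M2+t = (-0.20793, -0.20734, +1.37675); u = 818.2·(-0.20793)/1.37675 + 313.5 = 189.9293, v = 711.9·(-0.20734)/1.37675 + 228.5 = 121.2856
M3: Pc = R·M3+t = (-0.37853, -0.27271, +1.38736); u = 818.2·(-0.37853)/1.38736 + 313.5 = 90.2629, v = 711.9·(-0.27271)/1.38736 + 228.5 = 88.5661

c0=(44.32, 172.75) c1=(146.28, 207.00) c2=(189.93, 121.29) c3=(90.26, 88.57)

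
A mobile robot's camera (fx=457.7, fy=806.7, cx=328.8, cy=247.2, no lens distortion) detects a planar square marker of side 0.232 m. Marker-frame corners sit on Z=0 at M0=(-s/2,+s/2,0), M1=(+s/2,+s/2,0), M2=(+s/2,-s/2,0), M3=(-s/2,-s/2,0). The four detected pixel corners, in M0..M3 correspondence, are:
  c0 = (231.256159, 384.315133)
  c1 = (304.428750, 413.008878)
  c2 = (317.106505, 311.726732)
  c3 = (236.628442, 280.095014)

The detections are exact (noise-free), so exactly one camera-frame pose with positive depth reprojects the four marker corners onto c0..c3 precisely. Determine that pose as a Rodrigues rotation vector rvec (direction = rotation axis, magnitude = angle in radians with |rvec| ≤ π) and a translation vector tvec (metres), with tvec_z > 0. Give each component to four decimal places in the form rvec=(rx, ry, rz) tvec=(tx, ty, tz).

rvec=(0.5862, 0.0609, 0.2145) tvec=(-0.1674, 0.1719, 1.3526)

Intrinsics K: fx=457.7, fy=806.7, cx=328.8, cy=247.2
Marker side s = 0.232 m; corners in marker frame (Z=0):
  M0 = (-0.1160, +0.1160, 0)
  M1 = (+0.1160, +0.1160, 0)
  M2 = (+0.1160, -0.1160, 0)
  M3 = (-0.1160, -0.1160, 0)
Detected image corners:
  c0 = (231.256159, 384.315133) px
  c1 = (304.428750, 413.008878) px
  c2 = (317.106505, 311.726732) px
  c3 = (236.628442, 280.095014) px
Planar DLT: solve 8×8 A·h = b for H (H[2,2]=1):
  H  [+331.16467 +72.81701 +272.15284]
  H  [+130.69260 +585.35160 +349.73607]
  H  [+0.00283 +0.41021 +1.00000]
B = K⁻¹H; ‖b₁‖=0.739291, ‖b₂‖=0.739291; λ = 2/(‖b₁‖+‖b₂‖) = 1.352648, sign → tz>0 ⇒ λ=+1.352648
r₁ = λ·B[:,0] = (+0.97595,+0.21797,+0.00383); r₂ = λ·B[:,1] = (-0.18341,+0.81147,+0.55487)
r₃ = r₁×r₂ = (+0.11784,-0.54223,+0.83193); SVD([r₁ r₂ r₃]) → R = UVᵀ:
  R  [+0.97595 -0.18341 +0.11784]
  R  [+0.21797 +0.81147 -0.54223]
  R  [+0.00383 +0.55487 +0.83193]
t = (-0.16741, +0.17193, +1.35265) m
tr R = 2.619342; θ = arccos((tr R − 1)/2) = 0.627205 rad = 35.936°
axis k = ((R−Rᵀ)₃₂, (R−Rᵀ)₁₃, (R−Rᵀ)₂₁) / (2 sinθ) = (+0.934682, +0.097136, +0.341956)
rvec = θ·k = (+0.586237, +0.060924, +0.214477)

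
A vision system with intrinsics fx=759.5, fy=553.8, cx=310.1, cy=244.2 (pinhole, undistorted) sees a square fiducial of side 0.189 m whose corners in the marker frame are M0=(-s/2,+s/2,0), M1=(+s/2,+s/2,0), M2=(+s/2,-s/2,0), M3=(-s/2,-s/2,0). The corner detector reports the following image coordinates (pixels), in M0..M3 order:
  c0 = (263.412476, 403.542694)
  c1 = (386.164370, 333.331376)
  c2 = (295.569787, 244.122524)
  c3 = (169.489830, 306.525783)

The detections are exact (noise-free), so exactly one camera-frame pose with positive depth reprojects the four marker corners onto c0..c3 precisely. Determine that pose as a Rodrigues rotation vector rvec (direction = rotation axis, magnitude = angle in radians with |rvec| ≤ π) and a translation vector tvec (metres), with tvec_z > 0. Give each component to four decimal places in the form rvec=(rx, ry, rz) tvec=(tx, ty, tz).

rvec=(-0.2142, -0.2867, -0.6136) tvec=(-0.0360, 0.1257, 0.9155)

Intrinsics K: fx=759.5, fy=553.8, cx=310.1, cy=244.2
Marker side s = 0.189 m; corners in marker frame (Z=0):
  M0 = (-0.0945, +0.0945, 0)
  M1 = (+0.0945, +0.0945, 0)
  M2 = (+0.0945, -0.0945, 0)
  M3 = (-0.0945, -0.0945, 0)
Detected image corners:
  c0 = (263.412476, 403.542694) px
  c1 = (386.164370, 333.331376) px
  c2 = (295.569787, 244.122524) px
  c3 = (169.489830, 306.525783) px
Planar DLT: solve 8×8 A·h = b for H (H[2,2]=1):
  H  [+757.67755 +453.65645 +280.21894]
  H  [-235.90215 +452.47459 +320.22448]
  H  [+0.35631 -0.12269 +1.00000]
B = K⁻¹H; ‖b₁‖=1.092272, ‖b₂‖=1.092272; λ = 2/(‖b₁‖+‖b₂‖) = 0.915523, sign → tz>0 ⇒ λ=+0.915523
r₁ = λ·B[:,0] = (+0.78013,-0.53383,+0.32621); r₂ = λ·B[:,1] = (+0.59271,+0.79754,-0.11232)
r₃ = r₁×r₂ = (-0.20021,+0.28098,+0.93860); SVD([r₁ r₂ r₃]) → R = UVᵀ:
  R  [+0.78013 +0.59271 -0.20021]
  R  [-0.53383 +0.79754 +0.28098]
  R  [+0.32621 -0.11232 +0.93860]
t = (-0.03602, +0.12568, +0.91552) m
tr R = 2.516278; θ = arccos((tr R − 1)/2) = 0.710342 rad = 40.700°
axis k = ((R−Rᵀ)₃₂, (R−Rᵀ)₁₃, (R−Rᵀ)₂₁) / (2 sinθ) = (-0.301568, -0.403640, -0.863789)
rvec = θ·k = (-0.214216, -0.286723, -0.613585)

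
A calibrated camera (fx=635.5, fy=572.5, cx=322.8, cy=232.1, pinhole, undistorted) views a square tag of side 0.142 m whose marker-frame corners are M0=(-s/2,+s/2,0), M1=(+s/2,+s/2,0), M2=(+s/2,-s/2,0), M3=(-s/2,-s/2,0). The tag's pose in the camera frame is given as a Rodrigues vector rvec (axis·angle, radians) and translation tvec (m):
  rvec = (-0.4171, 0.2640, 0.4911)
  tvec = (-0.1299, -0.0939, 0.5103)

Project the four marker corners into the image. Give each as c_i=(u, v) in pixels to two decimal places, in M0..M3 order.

c0=(41.90, 158.91) c1=(178.23, 221.36) c2=(280.81, 94.42) c3=(146.73, 48.14)

Intrinsics K: fx=635.5, fy=572.5, cx=322.8, cy=232.1
Marker side s = 0.142 m; corners in marker frame (Z=0):
  M0 = (-0.0710, +0.0710, 0)
  M1 = (+0.0710, +0.0710, 0)
  M2 = (+0.0710, -0.0710, 0)
  M3 = (-0.0710, -0.0710, 0)
rvec = (-0.4171, 0.2640, 0.4911), |rvec| = θ = 0.69631 rad = 39.896°
Rodrigues: sinθ=0.64139, 1−cosθ=0.23279; R = I + sinθ·[k]× + (1−cosθ)·[k]×²:
    [+0.85074 -0.50523 +0.14483]
    [+0.39950 +0.80068 +0.44645]
    [-0.34153 -0.32195 +0.88301]
t = (-0.1299, -0.0939, 0.5103) m
M0: Pc = R·M0+t = (-0.22617, -0.06542, +0.51169); u = 635.5·(-0.22617)/0.51169 + 322.8 = 41.8996, v = 572.5·(-0.06542)/0.51169 + 232.1 = 158.9094
M1: Pc = R·M1+t = (-0.10537, -0.00869, +0.46319); u = 635.5·(-0.10537)/0.46319 + 322.8 = 178.2339, v = 572.5·(-0.00869)/0.46319 + 232.1 = 221.3622
M2: Pc = R·M2+t = (-0.03363, -0.12238, +0.50891); u = 635.5·(-0.03363)/0.50891 + 322.8 = 280.8101, v = 572.5·(-0.12238)/0.50891 + 232.1 = 94.4242
M3: Pc = R·M3+t = (-0.15443, -0.17911, +0.55741); u = 635.5·(-0.15443)/0.55741 + 322.8 = 146.7331, v = 572.5·(-0.17911)/0.55741 + 232.1 = 48.1378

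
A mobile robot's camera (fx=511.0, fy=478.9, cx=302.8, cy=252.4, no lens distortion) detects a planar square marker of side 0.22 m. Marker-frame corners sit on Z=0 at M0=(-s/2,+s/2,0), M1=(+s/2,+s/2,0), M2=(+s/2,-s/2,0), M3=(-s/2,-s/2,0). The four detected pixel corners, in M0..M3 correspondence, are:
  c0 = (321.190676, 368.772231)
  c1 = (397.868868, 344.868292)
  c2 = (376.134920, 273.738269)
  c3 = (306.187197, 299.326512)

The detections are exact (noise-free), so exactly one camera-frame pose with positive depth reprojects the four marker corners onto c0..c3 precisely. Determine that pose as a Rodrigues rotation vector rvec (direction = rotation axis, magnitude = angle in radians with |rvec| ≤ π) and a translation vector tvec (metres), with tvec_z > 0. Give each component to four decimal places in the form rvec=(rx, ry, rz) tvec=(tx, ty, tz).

Intrinsics K: fx=511.0, fy=478.9, cx=302.8, cy=252.4
Marker side s = 0.22 m; corners in marker frame (Z=0):
  M0 = (-0.1100, +0.1100, 0)
  M1 = (+0.1100, +0.1100, 0)
  M2 = (+0.1100, -0.1100, 0)
  M3 = (-0.1100, -0.1100, 0)
Detected image corners:
  c0 = (321.190676, 368.772231) px
  c1 = (397.868868, 344.868292) px
  c2 = (376.134920, 273.738269) px
  c3 = (306.187197, 299.326512) px
Planar DLT: solve 8×8 A·h = b for H (H[2,2]=1):
  H  [+250.27159 -42.46140 +349.03537]
  H  [-188.25914 +204.10605 +320.61083]
  H  [-0.23510 -0.35839 +1.00000]
B = K⁻¹H; ‖b₁‖=0.723521, ‖b₂‖=0.723521; λ = 2/(‖b₁‖+‖b₂‖) = 1.382131, sign → tz>0 ⇒ λ=+1.382131
r₁ = λ·B[:,0] = (+0.86947,-0.37207,-0.32494); r₂ = λ·B[:,1] = (+0.17867,+0.85013,-0.49534)
r₃ = r₁×r₂ = (+0.46054,+0.37263,+0.80564); SVD([r₁ r₂ r₃]) → R = UVᵀ:
  R  [+0.86947 +0.17867 +0.46054]
  R  [-0.37207 +0.85013 +0.37263]
  R  [-0.32494 -0.49534 +0.80564]
t = (+0.12506, +0.19686, +1.38213) m
tr R = 2.525234; θ = arccos((tr R − 1)/2) = 0.703447 rad = 40.305°
axis k = ((R−Rᵀ)₃₂, (R−Rᵀ)₁₃, (R−Rᵀ)₂₁) / (2 sinθ) = (-0.670918, +0.607156, -0.425711)
rvec = θ·k = (-0.471955, +0.427102, -0.299465)

rvec=(-0.4720, 0.4271, -0.2995) tvec=(0.1251, 0.1969, 1.3821)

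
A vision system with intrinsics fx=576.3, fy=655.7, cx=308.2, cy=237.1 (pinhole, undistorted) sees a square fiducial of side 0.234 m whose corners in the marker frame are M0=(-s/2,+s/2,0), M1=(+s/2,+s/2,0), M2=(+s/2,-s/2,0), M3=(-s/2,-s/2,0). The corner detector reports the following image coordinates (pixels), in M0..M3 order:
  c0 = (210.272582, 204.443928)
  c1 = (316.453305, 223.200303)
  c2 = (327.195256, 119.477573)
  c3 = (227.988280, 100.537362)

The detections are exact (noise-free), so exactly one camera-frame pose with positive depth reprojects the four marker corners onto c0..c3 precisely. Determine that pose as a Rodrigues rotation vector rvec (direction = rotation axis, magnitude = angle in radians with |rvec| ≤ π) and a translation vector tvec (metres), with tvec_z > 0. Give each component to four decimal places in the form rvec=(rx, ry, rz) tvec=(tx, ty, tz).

Intrinsics K: fx=576.3, fy=655.7, cx=308.2, cy=237.1
Marker side s = 0.234 m; corners in marker frame (Z=0):
  M0 = (-0.1170, +0.1170, 0)
  M1 = (+0.1170, +0.1170, 0)
  M2 = (+0.1170, -0.1170, 0)
  M3 = (-0.1170, -0.1170, 0)
Detected image corners:
  c0 = (210.272582, 204.443928) px
  c1 = (316.453305, 223.200303) px
  c2 = (327.195256, 119.477573) px
  c3 = (227.988280, 100.537362) px
Planar DLT: solve 8×8 A·h = b for H (H[2,2]=1):
  H  [+454.26893 -136.99576 +271.06525]
  H  [+90.07823 +397.97969 +160.26660]
  H  [+0.05878 -0.28206 +1.00000]
B = K⁻¹H; ‖b₁‖=0.767927, ‖b₂‖=0.767927; λ = 2/(‖b₁‖+‖b₂‖) = 1.302208, sign → tz>0 ⇒ λ=+1.302208
r₁ = λ·B[:,0] = (+0.98553,+0.15122,+0.07654); r₂ = λ·B[:,1] = (-0.11313,+0.92320,-0.36730)
r₃ = r₁×r₂ = (-0.12620,+0.35333,+0.92695); SVD([r₁ r₂ r₃]) → R = UVᵀ:
  R  [+0.98553 -0.11313 -0.12620]
  R  [+0.15122 +0.92320 +0.35333]
  R  [+0.07654 -0.36730 +0.92695]
t = (-0.08391, -0.15259, +1.30221) m
tr R = 2.835676; θ = arccos((tr R − 1)/2) = 0.408197 rad = 23.388°
axis k = ((R−Rᵀ)₃₂, (R−Rᵀ)₁₃, (R−Rᵀ)₂₁) / (2 sinθ) = (-0.907700, -0.255376, +0.332962)
rvec = θ·k = (-0.370521, -0.104244, +0.135914)

rvec=(-0.3705, -0.1042, 0.1359) tvec=(-0.0839, -0.1526, 1.3022)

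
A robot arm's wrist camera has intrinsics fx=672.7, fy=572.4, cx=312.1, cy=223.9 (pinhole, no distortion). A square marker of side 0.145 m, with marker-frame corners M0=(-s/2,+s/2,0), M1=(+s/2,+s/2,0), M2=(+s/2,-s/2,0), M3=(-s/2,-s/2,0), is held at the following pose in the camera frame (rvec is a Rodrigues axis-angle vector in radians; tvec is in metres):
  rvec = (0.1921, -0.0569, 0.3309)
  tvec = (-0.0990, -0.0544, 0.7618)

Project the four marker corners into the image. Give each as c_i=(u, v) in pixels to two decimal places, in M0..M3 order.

Intrinsics K: fx=672.7, fy=572.4, cx=312.1, cy=223.9
Marker side s = 0.145 m; corners in marker frame (Z=0):
  M0 = (-0.0725, +0.0725, 0)
  M1 = (+0.0725, +0.0725, 0)
  M2 = (+0.0725, -0.0725, 0)
  M3 = (-0.0725, -0.0725, 0)
rvec = (0.1921, -0.0569, 0.3309), |rvec| = θ = 0.38683 rad = 22.164°
Rodrigues: sinθ=0.37725, 1−cosθ=0.07389; R = I + sinθ·[k]× + (1−cosθ)·[k]×²:
    [+0.94433 -0.32811 -0.02410]
    [+0.31731 +0.92771 -0.19664]
    [+0.08688 +0.17805 +0.98018]
t = (-0.0990, -0.0544, 0.7618) m
M0: Pc = R·M0+t = (-0.19125, -0.01015, +0.76841); u = 672.7·(-0.19125)/0.76841 + 312.1 = 144.6696, v = 572.4·(-0.01015)/0.76841 + 223.9 = 216.3420
M1: Pc = R·M1+t = (-0.05432, +0.03586, +0.78101); u = 672.7·(-0.05432)/0.78101 + 312.1 = 265.3098, v = 572.4·(+0.03586)/0.78101 + 223.9 = 250.1847
M2: Pc = R·M2+t = (-0.00675, -0.09865, +0.75519); u = 672.7·(-0.00675)/0.75519 + 312.1 = 306.0890, v = 572.4·(-0.09865)/0.75519 + 223.9 = 149.1249
M3: Pc = R·M3+t = (-0.14368, -0.14466, +0.74259); u = 672.7·(-0.14368)/0.74259 + 312.1 = 181.9464, v = 572.4·(-0.14466)/0.74259 + 223.9 = 112.3911

c0=(144.67, 216.34) c1=(265.31, 250.18) c2=(306.09, 149.12) c3=(181.95, 112.39)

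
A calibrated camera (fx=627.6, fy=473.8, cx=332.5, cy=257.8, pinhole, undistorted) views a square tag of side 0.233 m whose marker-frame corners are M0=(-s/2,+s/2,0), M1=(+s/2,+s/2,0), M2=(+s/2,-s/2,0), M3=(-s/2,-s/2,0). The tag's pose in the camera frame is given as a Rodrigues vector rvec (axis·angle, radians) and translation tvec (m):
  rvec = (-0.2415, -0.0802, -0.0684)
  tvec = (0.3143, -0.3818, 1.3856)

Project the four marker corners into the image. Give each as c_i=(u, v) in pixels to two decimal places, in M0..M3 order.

c0=(429.09, 165.64) c1=(533.93, 162.33) c2=(518.21, 90.89) c3=(417.25, 93.02)

Intrinsics K: fx=627.6, fy=473.8, cx=332.5, cy=257.8
Marker side s = 0.233 m; corners in marker frame (Z=0):
  M0 = (-0.1165, +0.1165, 0)
  M1 = (+0.1165, +0.1165, 0)
  M2 = (+0.1165, -0.1165, 0)
  M3 = (-0.1165, -0.1165, 0)
rvec = (-0.2415, -0.0802, -0.0684), |rvec| = θ = 0.26350 rad = 15.098°
Rodrigues: sinθ=0.26046, 1−cosθ=0.03452; R = I + sinθ·[k]× + (1−cosθ)·[k]×²:
    [+0.99448 +0.07724 -0.07106]
    [-0.05798 +0.96868 +0.24144]
    [+0.08749 -0.23599 +0.96781]
t = (0.3143, -0.3818, 1.3856) m
M0: Pc = R·M0+t = (+0.20744, -0.26219, +1.34792); u = 627.6·(+0.20744)/1.34792 + 332.5 = 429.0866, v = 473.8·(-0.26219)/1.34792 + 257.8 = 165.6374
M1: Pc = R·M1+t = (+0.43915, -0.27570, +1.36830); u = 627.6·(+0.43915)/1.36830 + 332.5 = 533.9278, v = 473.8·(-0.27570)/1.36830 + 257.8 = 162.3323
M2: Pc = R·M2+t = (+0.42116, -0.50141, +1.42328); u = 627.6·(+0.42116)/1.42328 + 332.5 = 518.2104, v = 473.8·(-0.50141)/1.42328 + 257.8 = 90.8859
M3: Pc = R·M3+t = (+0.18945, -0.48790, +1.40290); u = 627.6·(+0.18945)/1.40290 + 332.5 = 417.2499, v = 473.8·(-0.48790)/1.40290 + 257.8 = 93.0233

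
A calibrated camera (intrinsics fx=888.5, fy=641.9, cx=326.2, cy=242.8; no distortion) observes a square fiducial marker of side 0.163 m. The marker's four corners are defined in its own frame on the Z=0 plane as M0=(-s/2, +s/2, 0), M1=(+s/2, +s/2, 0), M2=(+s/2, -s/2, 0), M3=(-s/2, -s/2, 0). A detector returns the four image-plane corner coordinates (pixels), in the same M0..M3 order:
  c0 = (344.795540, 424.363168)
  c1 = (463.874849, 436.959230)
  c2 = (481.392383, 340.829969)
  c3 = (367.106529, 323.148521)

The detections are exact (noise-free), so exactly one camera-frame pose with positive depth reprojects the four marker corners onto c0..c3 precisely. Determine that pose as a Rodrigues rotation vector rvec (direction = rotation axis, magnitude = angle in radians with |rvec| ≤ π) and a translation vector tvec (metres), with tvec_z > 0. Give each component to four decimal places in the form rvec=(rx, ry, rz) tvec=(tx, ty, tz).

Intrinsics K: fx=888.5, fy=641.9, cx=326.2, cy=242.8
Marker side s = 0.163 m; corners in marker frame (Z=0):
  M0 = (-0.0815, +0.0815, 0)
  M1 = (+0.0815, +0.0815, 0)
  M2 = (+0.0815, -0.0815, 0)
  M3 = (-0.0815, -0.0815, 0)
Detected image corners:
  c0 = (344.795540, 424.363168) px
  c1 = (463.874849, 436.959230) px
  c2 = (481.392383, 340.829969) px
  c3 = (367.106529, 323.148521) px
Planar DLT: solve 8×8 A·h = b for H (H[2,2]=1):
  H  [+858.87469 -201.72318 +416.09317]
  H  [+224.98312 +531.30870 +380.76246]
  H  [+0.34580 -0.19301 +1.00000]
B = K⁻¹H; ‖b₁‖=0.934314, ‖b₂‖=0.934314; λ = 2/(‖b₁‖+‖b₂‖) = 1.070304, sign → tz>0 ⇒ λ=+1.070304
r₁ = λ·B[:,0] = (+0.89874,+0.23514,+0.37011); r₂ = λ·B[:,1] = (-0.16716,+0.96404,-0.20658)
r₃ = r₁×r₂ = (-0.40538,+0.12380,+0.90573); SVD([r₁ r₂ r₃]) → R = UVᵀ:
  R  [+0.89874 -0.16716 -0.40538]
  R  [+0.23514 +0.96404 +0.12380]
  R  [+0.37011 -0.20658 +0.90573]
t = (+0.10829, +0.23004, +1.07030) m
tr R = 2.768508; θ = arccos((tr R − 1)/2) = 0.485902 rad = 27.840°
axis k = ((R−Rᵀ)₃₂, (R−Rᵀ)₁₃, (R−Rᵀ)₂₁) / (2 sinθ) = (-0.353723, -0.830277, +0.430719)
rvec = θ·k = (-0.171875, -0.403434, +0.209287)

rvec=(-0.1719, -0.4034, 0.2093) tvec=(0.1083, 0.2300, 1.0703)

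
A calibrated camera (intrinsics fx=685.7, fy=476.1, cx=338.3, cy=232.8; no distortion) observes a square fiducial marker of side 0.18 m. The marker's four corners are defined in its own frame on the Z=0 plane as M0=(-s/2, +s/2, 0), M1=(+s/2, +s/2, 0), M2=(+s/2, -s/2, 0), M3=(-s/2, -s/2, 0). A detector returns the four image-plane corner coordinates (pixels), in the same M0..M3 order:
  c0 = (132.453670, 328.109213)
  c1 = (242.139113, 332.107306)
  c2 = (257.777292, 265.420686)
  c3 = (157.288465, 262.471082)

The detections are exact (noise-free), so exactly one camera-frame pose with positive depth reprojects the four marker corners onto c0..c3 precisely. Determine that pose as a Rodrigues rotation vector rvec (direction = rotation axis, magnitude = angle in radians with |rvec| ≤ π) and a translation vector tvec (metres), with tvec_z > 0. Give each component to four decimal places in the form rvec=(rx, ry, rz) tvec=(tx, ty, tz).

Intrinsics K: fx=685.7, fy=476.1, cx=338.3, cy=232.8
Marker side s = 0.18 m; corners in marker frame (Z=0):
  M0 = (-0.0900, +0.0900, 0)
  M1 = (+0.0900, +0.0900, 0)
  M2 = (+0.0900, -0.0900, 0)
  M3 = (-0.0900, -0.0900, 0)
Detected image corners:
  c0 = (132.453670, 328.109213) px
  c1 = (242.139113, 332.107306) px
  c2 = (257.777292, 265.420686) px
  c3 = (157.288465, 262.471082) px
Planar DLT: solve 8×8 A·h = b for H (H[2,2]=1):
  H  [+570.45480 -210.90092 +197.57557]
  H  [+0.78649 +219.60113 +295.53438]
  H  [-0.06189 -0.49811 +1.00000]
B = K⁻¹H; ‖b₁‖=0.865270, ‖b₂‖=0.865270; λ = 2/(‖b₁‖+‖b₂‖) = 1.155709, sign → tz>0 ⇒ λ=+1.155709
r₁ = λ·B[:,0] = (+0.99676,+0.03688,-0.07152); r₂ = λ·B[:,1] = (-0.07145,+0.81456,-0.57567)
r₃ = r₁×r₂ = (+0.03703,+0.57891,+0.81455); SVD([r₁ r₂ r₃]) → R = UVᵀ:
  R  [+0.99676 -0.07145 +0.03703]
  R  [+0.03688 +0.81456 +0.57891]
  R  [-0.07152 -0.57567 +0.81455]
t = (-0.23718, +0.15228, +1.15571) m
tr R = 2.625863; θ = arccos((tr R − 1)/2) = 0.621628 rad = 35.617°
axis k = ((R−Rᵀ)₃₂, (R−Rᵀ)₁₃, (R−Rᵀ)₂₁) / (2 sinθ) = (-0.991294, +0.093200, +0.093010)
rvec = θ·k = (-0.616216, +0.057935, +0.057817)

rvec=(-0.6162, 0.0579, 0.0578) tvec=(-0.2372, 0.1523, 1.1557)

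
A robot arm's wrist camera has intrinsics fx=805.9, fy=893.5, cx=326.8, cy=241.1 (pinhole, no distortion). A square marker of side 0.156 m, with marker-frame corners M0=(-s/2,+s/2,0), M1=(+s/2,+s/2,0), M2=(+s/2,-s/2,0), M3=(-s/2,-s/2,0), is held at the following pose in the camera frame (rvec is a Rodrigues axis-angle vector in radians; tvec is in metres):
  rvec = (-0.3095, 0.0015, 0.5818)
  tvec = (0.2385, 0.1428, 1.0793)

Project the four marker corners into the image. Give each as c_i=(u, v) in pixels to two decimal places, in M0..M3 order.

Intrinsics K: fx=805.9, fy=893.5, cx=326.8, cy=241.1
Marker side s = 0.156 m; corners in marker frame (Z=0):
  M0 = (-0.0780, +0.0780, 0)
  M1 = (+0.0780, +0.0780, 0)
  M2 = (+0.0780, -0.0780, 0)
  M3 = (-0.0780, -0.0780, 0)
rvec = (-0.3095, 0.0015, 0.5818), |rvec| = θ = 0.65900 rad = 37.758°
Rodrigues: sinθ=0.61233, 1−cosθ=0.20940; R = I + sinθ·[k]× + (1−cosθ)·[k]×²:
    [+0.83679 -0.54082 -0.08543]
    [+0.54037 +0.79060 +0.28800]
    [-0.08822 -0.28716 +0.95381]
t = (0.2385, 0.1428, 1.0793) m
M0: Pc = R·M0+t = (+0.13105, +0.16232, +1.06378); u = 805.9·(+0.13105)/1.06378 + 326.8 = 426.0782, v = 893.5·(+0.16232)/1.06378 + 241.1 = 377.4356
M1: Pc = R·M1+t = (+0.26159, +0.24662, +1.05002); u = 805.9·(+0.26159)/1.05002 + 326.8 = 527.5694, v = 893.5·(+0.24662)/1.05002 + 241.1 = 450.9544
M2: Pc = R·M2+t = (+0.34595, +0.12328, +1.09482); u = 805.9·(+0.34595)/1.09482 + 326.8 = 581.4578, v = 893.5·(+0.12328)/1.09482 + 241.1 = 341.7124
M3: Pc = R·M3+t = (+0.21541, +0.03898, +1.10858); u = 805.9·(+0.21541)/1.10858 + 326.8 = 483.3989, v = 893.5·(+0.03898)/1.10858 + 241.1 = 272.5205

c0=(426.08, 377.44) c1=(527.57, 450.95) c2=(581.46, 341.71) c3=(483.40, 272.52)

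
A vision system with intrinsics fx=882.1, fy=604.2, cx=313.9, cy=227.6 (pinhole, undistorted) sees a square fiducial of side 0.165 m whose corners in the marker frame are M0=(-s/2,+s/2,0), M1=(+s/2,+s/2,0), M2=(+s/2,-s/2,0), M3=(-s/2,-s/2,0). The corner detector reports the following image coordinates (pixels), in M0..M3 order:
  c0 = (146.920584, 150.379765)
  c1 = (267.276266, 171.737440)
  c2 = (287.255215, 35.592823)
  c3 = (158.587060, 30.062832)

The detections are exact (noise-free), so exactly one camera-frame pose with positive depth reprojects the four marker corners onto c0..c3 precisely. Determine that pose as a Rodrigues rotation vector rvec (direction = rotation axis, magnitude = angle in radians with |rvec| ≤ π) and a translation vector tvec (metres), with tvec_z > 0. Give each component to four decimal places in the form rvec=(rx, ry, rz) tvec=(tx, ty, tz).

Intrinsics K: fx=882.1, fy=604.2, cx=313.9, cy=227.6
Marker side s = 0.165 m; corners in marker frame (Z=0):
  M0 = (-0.0825, +0.0825, 0)
  M1 = (+0.0825, +0.0825, 0)
  M2 = (+0.0825, -0.0825, 0)
  M3 = (-0.0825, -0.0825, 0)
Detected image corners:
  c0 = (146.920584, 150.379765) px
  c1 = (267.276266, 171.737440) px
  c2 = (287.255215, 35.592823) px
  c3 = (158.587060, 30.062832) px
Planar DLT: solve 8×8 A·h = b for H (H[2,2]=1):
  H  [+586.25492 -28.59375 +210.80374]
  H  [+7.06165 +803.68327 +98.12643]
  H  [-0.78009 +0.30548 +1.00000]
B = K⁻¹H; ‖b₁‖=1.260822, ‖b₂‖=1.260822; λ = 2/(‖b₁‖+‖b₂‖) = 0.793133, sign → tz>0 ⇒ λ=+0.793133
r₁ = λ·B[:,0] = (+0.74730,+0.24234,-0.61872); r₂ = λ·B[:,1] = (-0.11193,+0.96373,+0.24228)
r₃ = r₁×r₂ = (+0.65499,-0.11181,+0.74732); SVD([r₁ r₂ r₃]) → R = UVᵀ:
  R  [+0.74730 -0.11193 +0.65499]
  R  [+0.24234 +0.96373 -0.11181]
  R  [-0.61872 +0.24228 +0.74732]
t = (-0.09270, -0.16996, +0.79313) m
tr R = 2.458348; θ = arccos((tr R − 1)/2) = 0.753682 rad = 43.183°
axis k = ((R−Rᵀ)₃₂, (R−Rᵀ)₁₃, (R−Rᵀ)₂₁) / (2 sinθ) = (+0.258713, +0.930628, +0.258843)
rvec = θ·k = (+0.194988, +0.701398, +0.195085)

rvec=(0.1950, 0.7014, 0.1951) tvec=(-0.0927, -0.1700, 0.7931)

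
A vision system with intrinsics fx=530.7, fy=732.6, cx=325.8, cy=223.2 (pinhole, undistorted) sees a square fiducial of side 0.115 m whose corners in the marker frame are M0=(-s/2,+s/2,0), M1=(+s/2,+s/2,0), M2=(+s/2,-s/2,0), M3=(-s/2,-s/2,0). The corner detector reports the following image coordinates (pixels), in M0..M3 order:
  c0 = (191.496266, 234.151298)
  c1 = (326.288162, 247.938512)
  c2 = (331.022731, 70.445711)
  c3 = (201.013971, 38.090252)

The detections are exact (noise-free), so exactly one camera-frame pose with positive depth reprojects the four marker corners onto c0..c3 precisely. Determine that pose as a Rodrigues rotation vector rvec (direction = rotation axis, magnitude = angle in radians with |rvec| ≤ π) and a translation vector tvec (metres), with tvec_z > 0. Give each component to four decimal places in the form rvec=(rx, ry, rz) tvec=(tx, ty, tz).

rvec=(-0.1088, -0.4138, 0.0608) tvec=(-0.0500, -0.0462, 0.4433)

Intrinsics K: fx=530.7, fy=732.6, cx=325.8, cy=223.2
Marker side s = 0.115 m; corners in marker frame (Z=0):
  M0 = (-0.0575, +0.0575, 0)
  M1 = (+0.0575, +0.0575, 0)
  M2 = (+0.0575, -0.0575, 0)
  M3 = (-0.0575, -0.0575, 0)
Detected image corners:
  c0 = (191.496266, 234.151298) px
  c1 = (326.288162, 247.938512) px
  c2 = (331.022731, 70.445711) px
  c3 = (201.013971, 38.090252) px
Planar DLT: solve 8×8 A·h = b for H (H[2,2]=1):
  H  [+1386.49253 -130.66621 +265.92536]
  H  [+334.34770 +1580.72787 +146.82408]
  H  [+0.89731 -0.26585 +1.00000]
B = K⁻¹H; ‖b₁‖=2.255948, ‖b₂‖=2.255948; λ = 2/(‖b₁‖+‖b₂‖) = 0.443273, sign → tz>0 ⇒ λ=+0.443273
r₁ = λ·B[:,0] = (+0.91390,+0.08112,+0.39775); r₂ = λ·B[:,1] = (-0.03680,+0.99235,-0.11784)
r₃ = r₁×r₂ = (-0.40427,+0.09306,+0.90989); SVD([r₁ r₂ r₃]) → R = UVᵀ:
  R  [+0.91390 -0.03680 -0.40427]
  R  [+0.08112 +0.99235 +0.09306]
  R  [+0.39775 -0.11784 +0.90989]
t = (-0.05001, -0.04621, +0.44327) m
tr R = 2.816144; θ = arccos((tr R − 1)/2) = 0.432139 rad = 24.760°
axis k = ((R−Rᵀ)₃₂, (R−Rᵀ)₁₃, (R−Rᵀ)₂₁) / (2 sinθ) = (-0.251786, -0.957490, +0.140774)
rvec = θ·k = (-0.108806, -0.413769, +0.060834)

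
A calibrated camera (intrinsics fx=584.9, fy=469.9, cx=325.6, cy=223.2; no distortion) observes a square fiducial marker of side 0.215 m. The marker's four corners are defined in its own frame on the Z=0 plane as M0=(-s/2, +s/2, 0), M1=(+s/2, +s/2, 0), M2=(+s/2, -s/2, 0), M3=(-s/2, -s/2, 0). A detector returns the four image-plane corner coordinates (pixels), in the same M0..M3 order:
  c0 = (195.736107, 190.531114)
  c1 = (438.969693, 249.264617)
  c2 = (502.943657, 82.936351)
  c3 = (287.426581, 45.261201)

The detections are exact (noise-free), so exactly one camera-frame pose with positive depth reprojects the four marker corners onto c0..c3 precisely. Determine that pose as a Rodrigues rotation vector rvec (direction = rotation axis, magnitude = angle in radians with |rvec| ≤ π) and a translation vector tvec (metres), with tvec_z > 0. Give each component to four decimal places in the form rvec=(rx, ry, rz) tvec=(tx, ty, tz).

rvec=(-0.4112, 0.1563, 0.3293) tvec=(0.0254, -0.0978, 0.5213)

Intrinsics K: fx=584.9, fy=469.9, cx=325.6, cy=223.2
Marker side s = 0.215 m; corners in marker frame (Z=0):
  M0 = (-0.1075, +0.1075, 0)
  M1 = (+0.1075, +0.1075, 0)
  M2 = (+0.1075, -0.1075, 0)
  M3 = (-0.1075, -0.1075, 0)
Detected image corners:
  c0 = (195.736107, 190.531114) px
  c1 = (438.969693, 249.264617) px
  c2 = (502.943657, 82.936351) px
  c3 = (287.426581, 45.261201) px
Planar DLT: solve 8×8 A·h = b for H (H[2,2]=1):
  H  [+915.37093 -614.84773 +354.13026]
  H  [+162.07011 +622.84330 +135.05597]
  H  [-0.41157 -0.70168 +1.00000]
B = K⁻¹H; ‖b₁‖=1.918401, ‖b₂‖=1.918401; λ = 2/(‖b₁‖+‖b₂‖) = 0.521267, sign → tz>0 ⇒ λ=+0.521267
r₁ = λ·B[:,0] = (+0.93521,+0.28169,-0.21454); r₂ = λ·B[:,1] = (-0.34435,+0.86466,-0.36576)
r₃ = r₁×r₂ = (+0.08247,+0.41594,+0.90564); SVD([r₁ r₂ r₃]) → R = UVᵀ:
  R  [+0.93521 -0.34435 +0.08247]
  R  [+0.28169 +0.86466 +0.41594]
  R  [-0.21454 -0.36576 +0.90564]
t = (+0.02543, -0.09778, +0.52127) m
tr R = 2.705523; θ = arccos((tr R − 1)/2) = 0.549547 rad = 31.487°
axis k = ((R−Rᵀ)₃₂, (R−Rᵀ)₁₃, (R−Rᵀ)₂₁) / (2 sinθ) = (-0.748324, +0.284327, +0.599307)
rvec = θ·k = (-0.411239, +0.156251, +0.329347)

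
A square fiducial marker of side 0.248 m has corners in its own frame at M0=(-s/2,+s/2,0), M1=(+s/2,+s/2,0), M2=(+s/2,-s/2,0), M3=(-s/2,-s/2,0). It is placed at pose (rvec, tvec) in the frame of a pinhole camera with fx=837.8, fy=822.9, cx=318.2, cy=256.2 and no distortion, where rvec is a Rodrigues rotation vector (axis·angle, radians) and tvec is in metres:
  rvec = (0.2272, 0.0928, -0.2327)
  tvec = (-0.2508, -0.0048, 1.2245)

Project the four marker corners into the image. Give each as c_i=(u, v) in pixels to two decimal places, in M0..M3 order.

Intrinsics K: fx=837.8, fy=822.9, cx=318.2, cy=256.2
Marker side s = 0.248 m; corners in marker frame (Z=0):
  M0 = (-0.1240, +0.1240, 0)
  M1 = (+0.1240, +0.1240, 0)
  M2 = (+0.1240, -0.1240, 0)
  M3 = (-0.1240, -0.1240, 0)
rvec = (0.2272, 0.0928, -0.2327), |rvec| = θ = 0.33820 rad = 19.378°
Rodrigues: sinθ=0.33179, 1−cosθ=0.05665; R = I + sinθ·[k]× + (1−cosθ)·[k]×²:
    [+0.96892 +0.23873 +0.06486]
    [-0.21785 +0.94762 -0.23359]
    [-0.11722 +0.21220 +0.97017]
t = (-0.2508, -0.0048, 1.2245) m
M0: Pc = R·M0+t = (-0.34134, +0.13972, +1.26535); u = 837.8·(-0.34134)/1.26535 + 318.2 = 92.1933, v = 822.9·(+0.13972)/1.26535 + 256.2 = 347.0632
M1: Pc = R·M1+t = (-0.10105, +0.08569, +1.23628); u = 837.8·(-0.10105)/1.23628 + 318.2 = 249.7194, v = 822.9·(+0.08569)/1.23628 + 256.2 = 313.2386
M2: Pc = R·M2+t = (-0.16026, -0.14932, +1.18365); u = 837.8·(-0.16026)/1.18365 + 318.2 = 204.7686, v = 822.9·(-0.14932)/1.18365 + 256.2 = 152.3912
M3: Pc = R·M3+t = (-0.40055, -0.09529, +1.21272); u = 837.8·(-0.40055)/1.21272 + 318.2 = 41.4844, v = 822.9·(-0.09529)/1.21272 + 256.2 = 191.5394

c0=(92.19, 347.06) c1=(249.72, 313.24) c2=(204.77, 152.39) c3=(41.48, 191.54)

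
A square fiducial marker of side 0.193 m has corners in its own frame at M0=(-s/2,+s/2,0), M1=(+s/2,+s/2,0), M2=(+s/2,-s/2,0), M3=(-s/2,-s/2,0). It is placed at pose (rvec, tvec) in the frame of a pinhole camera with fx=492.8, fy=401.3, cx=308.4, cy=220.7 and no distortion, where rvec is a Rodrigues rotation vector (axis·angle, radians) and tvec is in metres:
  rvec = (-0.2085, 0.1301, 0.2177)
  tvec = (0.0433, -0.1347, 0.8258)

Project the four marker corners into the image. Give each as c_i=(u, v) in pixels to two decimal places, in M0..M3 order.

Intrinsics K: fx=492.8, fy=401.3, cx=308.4, cy=220.7
Marker side s = 0.193 m; corners in marker frame (Z=0):
  M0 = (-0.0965, +0.0965, 0)
  M1 = (+0.0965, +0.0965, 0)
  M2 = (+0.0965, -0.0965, 0)
  M3 = (-0.0965, -0.0965, 0)
rvec = (-0.2085, 0.1301, 0.2177), |rvec| = θ = 0.32832 rad = 18.811°
Rodrigues: sinθ=0.32245, 1−cosθ=0.05341; R = I + sinθ·[k]× + (1−cosθ)·[k]×²:
    [+0.96813 -0.22725 +0.10528]
    [+0.20037 +0.95497 +0.21881]
    [-0.15027 -0.19074 +0.97007]
t = (0.0433, -0.1347, 0.8258) m
M0: Pc = R·M0+t = (-0.07205, -0.06188, +0.82189); u = 492.8·(-0.07205)/0.82189 + 308.4 = 265.1970, v = 401.3·(-0.06188)/0.82189 + 220.7 = 190.4861
M1: Pc = R·M1+t = (+0.11479, -0.02321, +0.79289); u = 492.8·(+0.11479)/0.79289 + 308.4 = 379.7473, v = 401.3·(-0.02321)/0.79289 + 220.7 = 208.9532
M2: Pc = R·M2+t = (+0.15865, -0.20752, +0.82971); u = 492.8·(+0.15865)/0.82971 + 308.4 = 402.6319, v = 401.3·(-0.20752)/0.82971 + 220.7 = 120.3300
M3: Pc = R·M3+t = (-0.02819, -0.24619, +0.85871); u = 492.8·(-0.02819)/0.85871 + 308.4 = 292.2195, v = 401.3·(-0.24619)/0.85871 + 220.7 = 105.6477

c0=(265.20, 190.49) c1=(379.75, 208.95) c2=(402.63, 120.33) c3=(292.22, 105.65)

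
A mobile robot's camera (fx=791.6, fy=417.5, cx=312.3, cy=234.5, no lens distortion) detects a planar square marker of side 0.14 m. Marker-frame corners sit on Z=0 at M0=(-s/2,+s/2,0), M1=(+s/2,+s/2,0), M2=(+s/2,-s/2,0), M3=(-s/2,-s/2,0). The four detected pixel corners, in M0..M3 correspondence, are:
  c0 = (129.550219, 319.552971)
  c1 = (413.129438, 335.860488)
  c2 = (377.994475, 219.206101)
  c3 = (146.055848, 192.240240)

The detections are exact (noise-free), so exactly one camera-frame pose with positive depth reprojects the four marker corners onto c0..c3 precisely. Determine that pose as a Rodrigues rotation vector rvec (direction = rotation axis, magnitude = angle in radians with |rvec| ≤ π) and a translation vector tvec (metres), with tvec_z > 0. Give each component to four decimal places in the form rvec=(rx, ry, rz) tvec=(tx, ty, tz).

Intrinsics K: fx=791.6, fy=417.5, cx=312.3, cy=234.5
Marker side s = 0.14 m; corners in marker frame (Z=0):
  M0 = (-0.0700, +0.0700, 0)
  M1 = (+0.0700, +0.0700, 0)
  M2 = (+0.0700, -0.0700, 0)
  M3 = (-0.0700, -0.0700, 0)
Detected image corners:
  c0 = (129.550219, 319.552971) px
  c1 = (413.129438, 335.860488) px
  c2 = (377.994475, 219.206101) px
  c3 = (146.055848, 192.240240) px
Planar DLT: solve 8×8 A·h = b for H (H[2,2]=1):
  H  [+2057.88882 -312.20592 +274.17700]
  H  [+394.11538 +478.76256 +261.13808]
  H  [+0.88360 -1.46296 +1.00000]
B = K⁻¹H; ‖b₁‖=2.459361, ‖b₂‖=2.459361; λ = 2/(‖b₁‖+‖b₂‖) = 0.406610, sign → tz>0 ⇒ λ=+0.406610
r₁ = λ·B[:,0] = (+0.91530,+0.18204,+0.35928); r₂ = λ·B[:,1] = (+0.07431,+0.80039,-0.59486)
r₃ = r₁×r₂ = (-0.39585,+0.57117,+0.71907); SVD([r₁ r₂ r₃]) → R = UVᵀ:
  R  [+0.91530 +0.07431 -0.39585]
  R  [+0.18204 +0.80039 +0.57117]
  R  [+0.35928 -0.59486 +0.71907]
t = (-0.01958, +0.02594, +0.40661) m
tr R = 2.434766; θ = arccos((tr R − 1)/2) = 0.770757 rad = 44.161°
axis k = ((R−Rᵀ)₃₂, (R−Rᵀ)₁₃, (R−Rᵀ)₂₁) / (2 sinθ) = (-0.836847, -0.541950, +0.077311)
rvec = θ·k = (-0.645006, -0.417712, +0.059588)

rvec=(-0.6450, -0.4177, 0.0596) tvec=(-0.0196, 0.0259, 0.4066)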